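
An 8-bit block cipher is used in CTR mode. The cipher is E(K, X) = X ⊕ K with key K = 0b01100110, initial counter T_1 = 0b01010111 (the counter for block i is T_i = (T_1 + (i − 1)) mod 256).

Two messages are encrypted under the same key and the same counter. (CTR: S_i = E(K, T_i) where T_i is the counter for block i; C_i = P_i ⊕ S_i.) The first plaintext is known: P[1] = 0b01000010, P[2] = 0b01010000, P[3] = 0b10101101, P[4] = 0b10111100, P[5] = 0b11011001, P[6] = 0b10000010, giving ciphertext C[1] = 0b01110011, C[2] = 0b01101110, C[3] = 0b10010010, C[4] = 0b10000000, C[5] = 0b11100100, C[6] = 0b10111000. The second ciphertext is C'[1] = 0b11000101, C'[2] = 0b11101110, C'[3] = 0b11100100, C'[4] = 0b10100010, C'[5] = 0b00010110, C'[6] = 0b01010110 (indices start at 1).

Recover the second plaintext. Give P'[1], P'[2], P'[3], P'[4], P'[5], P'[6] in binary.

In CTR with a reused counter, both messages share the same keystream S_i, so C_i ⊕ C'_i = P_i ⊕ P'_i and thus P'_i = P_i ⊕ C_i ⊕ C'_i.
P'[1]: 0b01000010 ⊕ 0b01110011 ⊕ 0b11000101 = 0b11110100.
P'[2]: 0b01010000 ⊕ 0b01101110 ⊕ 0b11101110 = 0b11010000.
P'[3]: 0b10101101 ⊕ 0b10010010 ⊕ 0b11100100 = 0b11011011.
P'[4]: 0b10111100 ⊕ 0b10000000 ⊕ 0b10100010 = 0b10011110.
P'[5]: 0b11011001 ⊕ 0b11100100 ⊕ 0b00010110 = 0b00101011.
P'[6]: 0b10000010 ⊕ 0b10111000 ⊕ 0b01010110 = 0b01101100.

P'[1] = 0b11110100, P'[2] = 0b11010000, P'[3] = 0b11011011, P'[4] = 0b10011110, P'[5] = 0b00101011, P'[6] = 0b01101100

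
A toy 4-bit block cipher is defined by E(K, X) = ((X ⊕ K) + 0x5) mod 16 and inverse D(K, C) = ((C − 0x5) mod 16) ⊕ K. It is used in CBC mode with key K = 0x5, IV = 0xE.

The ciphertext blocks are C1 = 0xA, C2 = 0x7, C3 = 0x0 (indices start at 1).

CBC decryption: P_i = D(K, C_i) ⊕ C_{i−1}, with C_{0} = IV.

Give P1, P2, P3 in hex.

P1: D(K, 0xA) = 0x0; 0x0 ⊕ 0xE = 0xE.
P2: D(K, 0x7) = 0x7; 0x7 ⊕ 0xA = 0xD.
P3: D(K, 0x0) = 0xE; 0xE ⊕ 0x7 = 0x9.

P1 = 0xE, P2 = 0xD, P3 = 0x9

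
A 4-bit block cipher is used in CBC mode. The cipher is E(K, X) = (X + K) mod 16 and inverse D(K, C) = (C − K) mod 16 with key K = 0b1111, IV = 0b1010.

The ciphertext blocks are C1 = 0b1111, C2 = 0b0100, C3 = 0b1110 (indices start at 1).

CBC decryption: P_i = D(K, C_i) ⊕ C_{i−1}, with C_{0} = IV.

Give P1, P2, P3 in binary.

P1 = 0b1010, P2 = 0b1010, P3 = 0b1011

P1: D(K, 0b1111) = 0b0000; 0b0000 ⊕ 0b1010 = 0b1010.
P2: D(K, 0b0100) = 0b0101; 0b0101 ⊕ 0b1111 = 0b1010.
P3: D(K, 0b1110) = 0b1111; 0b1111 ⊕ 0b0100 = 0b1011.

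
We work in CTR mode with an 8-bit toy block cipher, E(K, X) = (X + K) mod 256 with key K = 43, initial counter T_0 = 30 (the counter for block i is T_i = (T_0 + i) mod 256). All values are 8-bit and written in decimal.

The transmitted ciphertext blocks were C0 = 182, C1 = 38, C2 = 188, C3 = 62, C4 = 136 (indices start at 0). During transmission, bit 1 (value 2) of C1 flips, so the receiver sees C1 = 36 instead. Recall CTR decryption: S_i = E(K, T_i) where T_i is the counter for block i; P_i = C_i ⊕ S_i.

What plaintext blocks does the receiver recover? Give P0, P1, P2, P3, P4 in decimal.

P0 = 255, P1 = 110, P2 = 247, P3 = 114, P4 = 197

Only C1 changed, to 36. In CTR, a change in C_i flips the same bit in P_i only; the keystream is unaffected. Decrypting the received ciphertext:
P0: T = 30, S = E(K, T) = 73; 182 ⊕ 73 = 255.
P1: T = 31, S = E(K, T) = 74; 36 ⊕ 74 = 110.
P2: T = 32, S = E(K, T) = 75; 188 ⊕ 75 = 247.
P3: T = 33, S = E(K, T) = 76; 62 ⊕ 76 = 114.
P4: T = 34, S = E(K, T) = 77; 136 ⊕ 77 = 197.
Blocks that differ from the original plaintext: P1.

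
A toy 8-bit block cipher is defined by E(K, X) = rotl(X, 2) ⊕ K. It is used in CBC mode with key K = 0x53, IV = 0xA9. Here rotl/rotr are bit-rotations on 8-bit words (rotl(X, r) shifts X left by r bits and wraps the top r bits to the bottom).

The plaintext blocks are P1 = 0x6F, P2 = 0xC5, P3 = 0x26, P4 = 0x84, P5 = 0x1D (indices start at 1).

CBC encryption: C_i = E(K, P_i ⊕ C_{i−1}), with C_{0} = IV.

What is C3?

C3 = 0x5E

C1: P1 ⊕ 0xA9 = 0xC6; E(K, 0xC6) = 0x48.
C2: P2 ⊕ 0x48 = 0x8D; E(K, 0x8D) = 0x65.
C3: P3 ⊕ 0x65 = 0x43; E(K, 0x43) = 0x5E.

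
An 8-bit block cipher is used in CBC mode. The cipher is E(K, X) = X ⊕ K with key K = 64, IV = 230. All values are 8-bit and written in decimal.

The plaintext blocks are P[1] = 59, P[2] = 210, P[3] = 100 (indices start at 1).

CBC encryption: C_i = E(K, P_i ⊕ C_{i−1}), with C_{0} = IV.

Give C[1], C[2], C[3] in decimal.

C[1]: P[1] ⊕ 230 = 221; E(K, 221) = 157.
C[2]: P[2] ⊕ 157 = 79; E(K, 79) = 15.
C[3]: P[3] ⊕ 15 = 107; E(K, 107) = 43.

C[1] = 157, C[2] = 15, C[3] = 43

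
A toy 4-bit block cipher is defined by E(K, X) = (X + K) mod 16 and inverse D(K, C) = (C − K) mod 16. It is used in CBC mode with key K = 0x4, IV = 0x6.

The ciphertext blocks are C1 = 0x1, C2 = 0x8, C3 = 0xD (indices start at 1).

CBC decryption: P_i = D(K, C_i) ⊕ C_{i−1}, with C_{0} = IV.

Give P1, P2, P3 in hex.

P1 = 0xB, P2 = 0x5, P3 = 0x1

P1: D(K, 0x1) = 0xD; 0xD ⊕ 0x6 = 0xB.
P2: D(K, 0x8) = 0x4; 0x4 ⊕ 0x1 = 0x5.
P3: D(K, 0xD) = 0x9; 0x9 ⊕ 0x8 = 0x1.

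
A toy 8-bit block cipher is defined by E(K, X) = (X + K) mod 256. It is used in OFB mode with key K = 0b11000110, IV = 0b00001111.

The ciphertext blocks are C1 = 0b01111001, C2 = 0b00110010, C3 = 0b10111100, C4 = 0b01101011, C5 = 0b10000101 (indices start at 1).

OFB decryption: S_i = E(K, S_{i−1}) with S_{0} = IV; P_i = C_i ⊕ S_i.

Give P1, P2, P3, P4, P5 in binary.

P1 = 0b10101100, P2 = 0b10101001, P3 = 0b11011101, P4 = 0b01001100, P5 = 0b01101000

P1: S = E(K, 0b00001111) = 0b11010101; 0b01111001 ⊕ 0b11010101 = 0b10101100.
P2: S = E(K, 0b11010101) = 0b10011011; 0b00110010 ⊕ 0b10011011 = 0b10101001.
P3: S = E(K, 0b10011011) = 0b01100001; 0b10111100 ⊕ 0b01100001 = 0b11011101.
P4: S = E(K, 0b01100001) = 0b00100111; 0b01101011 ⊕ 0b00100111 = 0b01001100.
P5: S = E(K, 0b00100111) = 0b11101101; 0b10000101 ⊕ 0b11101101 = 0b01101000.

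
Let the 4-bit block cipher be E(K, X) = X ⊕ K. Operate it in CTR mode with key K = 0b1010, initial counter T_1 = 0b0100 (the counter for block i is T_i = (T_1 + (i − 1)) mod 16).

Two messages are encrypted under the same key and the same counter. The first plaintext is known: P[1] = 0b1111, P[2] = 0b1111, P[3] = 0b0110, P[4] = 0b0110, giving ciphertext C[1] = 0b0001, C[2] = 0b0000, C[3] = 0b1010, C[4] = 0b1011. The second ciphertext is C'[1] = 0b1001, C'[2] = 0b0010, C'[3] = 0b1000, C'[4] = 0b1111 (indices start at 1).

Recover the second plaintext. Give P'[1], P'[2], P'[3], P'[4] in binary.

P'[1] = 0b0111, P'[2] = 0b1101, P'[3] = 0b0100, P'[4] = 0b0010

In CTR with a reused counter, both messages share the same keystream S_i, so C_i ⊕ C'_i = P_i ⊕ P'_i and thus P'_i = P_i ⊕ C_i ⊕ C'_i.
P'[1]: 0b1111 ⊕ 0b0001 ⊕ 0b1001 = 0b0111.
P'[2]: 0b1111 ⊕ 0b0000 ⊕ 0b0010 = 0b1101.
P'[3]: 0b0110 ⊕ 0b1010 ⊕ 0b1000 = 0b0100.
P'[4]: 0b0110 ⊕ 0b1011 ⊕ 0b1111 = 0b0010.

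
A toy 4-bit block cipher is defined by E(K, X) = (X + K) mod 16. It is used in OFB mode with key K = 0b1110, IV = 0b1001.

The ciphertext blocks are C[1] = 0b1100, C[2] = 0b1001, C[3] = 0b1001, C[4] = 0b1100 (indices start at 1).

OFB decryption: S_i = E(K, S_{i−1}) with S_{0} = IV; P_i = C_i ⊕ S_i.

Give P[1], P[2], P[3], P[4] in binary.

P[1] = 0b1011, P[2] = 0b1100, P[3] = 0b1010, P[4] = 0b1101

P[1]: S = E(K, 0b1001) = 0b0111; 0b1100 ⊕ 0b0111 = 0b1011.
P[2]: S = E(K, 0b0111) = 0b0101; 0b1001 ⊕ 0b0101 = 0b1100.
P[3]: S = E(K, 0b0101) = 0b0011; 0b1001 ⊕ 0b0011 = 0b1010.
P[4]: S = E(K, 0b0011) = 0b0001; 0b1100 ⊕ 0b0001 = 0b1101.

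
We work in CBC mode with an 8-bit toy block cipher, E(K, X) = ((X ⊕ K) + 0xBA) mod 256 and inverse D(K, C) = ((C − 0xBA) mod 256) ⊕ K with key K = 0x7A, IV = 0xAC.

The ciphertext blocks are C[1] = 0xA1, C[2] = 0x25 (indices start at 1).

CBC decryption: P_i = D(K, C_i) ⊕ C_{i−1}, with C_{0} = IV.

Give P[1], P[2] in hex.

P[1] = 0x31, P[2] = 0xB0

P[1]: D(K, 0xA1) = 0x9D; 0x9D ⊕ 0xAC = 0x31.
P[2]: D(K, 0x25) = 0x11; 0x11 ⊕ 0xA1 = 0xB0.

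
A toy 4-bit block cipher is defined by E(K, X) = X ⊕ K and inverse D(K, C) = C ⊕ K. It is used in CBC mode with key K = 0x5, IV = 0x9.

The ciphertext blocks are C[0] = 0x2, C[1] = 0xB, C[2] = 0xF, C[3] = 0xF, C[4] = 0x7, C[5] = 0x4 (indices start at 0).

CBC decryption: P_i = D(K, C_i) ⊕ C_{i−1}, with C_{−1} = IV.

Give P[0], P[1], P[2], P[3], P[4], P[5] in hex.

P[0]: D(K, 0x2) = 0x7; 0x7 ⊕ 0x9 = 0xE.
P[1]: D(K, 0xB) = 0xE; 0xE ⊕ 0x2 = 0xC.
P[2]: D(K, 0xF) = 0xA; 0xA ⊕ 0xB = 0x1.
P[3]: D(K, 0xF) = 0xA; 0xA ⊕ 0xF = 0x5.
P[4]: D(K, 0x7) = 0x2; 0x2 ⊕ 0xF = 0xD.
P[5]: D(K, 0x4) = 0x1; 0x1 ⊕ 0x7 = 0x6.

P[0] = 0xE, P[1] = 0xC, P[2] = 0x1, P[3] = 0x5, P[4] = 0xD, P[5] = 0x6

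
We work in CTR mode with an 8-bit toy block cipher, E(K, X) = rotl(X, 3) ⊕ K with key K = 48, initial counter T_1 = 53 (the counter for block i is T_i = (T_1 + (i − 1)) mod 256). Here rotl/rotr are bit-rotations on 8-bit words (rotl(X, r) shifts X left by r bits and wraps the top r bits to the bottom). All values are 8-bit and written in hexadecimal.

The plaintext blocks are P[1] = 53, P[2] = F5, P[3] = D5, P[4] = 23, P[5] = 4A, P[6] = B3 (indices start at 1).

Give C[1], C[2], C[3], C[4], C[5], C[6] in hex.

C[1] = 81, C[2] = 1F, C[3] = 37, C[4] = D9, C[5] = B8, C[6] = 39

CTR encryption: S_i = E(K, T_i) where T_i is the counter for block i; C_i = P_i ⊕ S_i.
C[1]: T = 53, S = E(K, T) = D2; 53 ⊕ D2 = 81.
C[2]: T = 54, S = E(K, T) = EA; F5 ⊕ EA = 1F.
C[3]: T = 55, S = E(K, T) = E2; D5 ⊕ E2 = 37.
C[4]: T = 56, S = E(K, T) = FA; 23 ⊕ FA = D9.
C[5]: T = 57, S = E(K, T) = F2; 4A ⊕ F2 = B8.
C[6]: T = 58, S = E(K, T) = 8A; B3 ⊕ 8A = 39.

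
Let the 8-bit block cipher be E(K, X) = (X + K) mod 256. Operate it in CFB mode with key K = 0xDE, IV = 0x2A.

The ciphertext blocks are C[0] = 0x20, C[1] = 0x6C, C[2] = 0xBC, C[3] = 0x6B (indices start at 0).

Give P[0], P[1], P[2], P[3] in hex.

CFB decryption: P_i = C_i ⊕ E(K, C_{i−1}), with C_{−1} = IV.
P[0]: E(K, 0x2A) = 0x08; 0x20 ⊕ 0x08 = 0x28.
P[1]: E(K, 0x20) = 0xFE; 0x6C ⊕ 0xFE = 0x92.
P[2]: E(K, 0x6C) = 0x4A; 0xBC ⊕ 0x4A = 0xF6.
P[3]: E(K, 0xBC) = 0x9A; 0x6B ⊕ 0x9A = 0xF1.

P[0] = 0x28, P[1] = 0x92, P[2] = 0xF6, P[3] = 0xF1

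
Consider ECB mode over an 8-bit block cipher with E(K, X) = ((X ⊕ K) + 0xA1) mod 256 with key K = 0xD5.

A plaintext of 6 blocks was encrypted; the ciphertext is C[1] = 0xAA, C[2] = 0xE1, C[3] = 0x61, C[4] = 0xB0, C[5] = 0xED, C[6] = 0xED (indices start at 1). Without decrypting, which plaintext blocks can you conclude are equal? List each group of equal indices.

ECB encrypts each block independently with the same key, so equal ciphertext blocks imply equal plaintext blocks.
C[5] = C[6] = 0xED, so P[5] = P[6].

P[5] = P[6]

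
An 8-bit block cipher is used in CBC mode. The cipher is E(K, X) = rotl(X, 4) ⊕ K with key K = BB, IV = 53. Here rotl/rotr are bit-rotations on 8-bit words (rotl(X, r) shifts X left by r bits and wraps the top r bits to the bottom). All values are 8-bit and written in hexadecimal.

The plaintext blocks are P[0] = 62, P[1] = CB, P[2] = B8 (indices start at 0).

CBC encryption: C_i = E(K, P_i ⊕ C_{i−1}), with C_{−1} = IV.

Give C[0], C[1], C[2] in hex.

C[0] = A8, C[1] = 8D, C[2] = E8

C[0]: P[0] ⊕ 53 = 31; E(K, 31) = A8.
C[1]: P[1] ⊕ A8 = 63; E(K, 63) = 8D.
C[2]: P[2] ⊕ 8D = 35; E(K, 35) = E8.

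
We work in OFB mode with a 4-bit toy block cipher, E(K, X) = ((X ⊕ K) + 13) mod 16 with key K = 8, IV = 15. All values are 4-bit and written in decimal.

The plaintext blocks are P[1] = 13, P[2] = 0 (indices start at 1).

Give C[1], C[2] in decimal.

OFB encryption: S_i = E(K, S_{i−1}) with S_{0} = IV; C_i = P_i ⊕ S_i.
C[1]: S = E(K, 15) = 4; 13 ⊕ 4 = 9.
C[2]: S = E(K, 4) = 9; 0 ⊕ 9 = 9.

C[1] = 9, C[2] = 9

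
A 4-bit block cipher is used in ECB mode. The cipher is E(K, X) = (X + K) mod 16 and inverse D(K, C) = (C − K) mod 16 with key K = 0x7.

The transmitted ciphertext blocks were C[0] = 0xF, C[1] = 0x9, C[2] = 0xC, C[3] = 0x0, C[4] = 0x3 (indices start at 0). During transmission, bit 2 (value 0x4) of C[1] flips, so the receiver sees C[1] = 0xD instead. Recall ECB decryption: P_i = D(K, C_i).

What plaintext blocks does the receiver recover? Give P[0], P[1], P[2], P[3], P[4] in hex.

Only C[1] changed, to 0xD. In ECB, a change in C_i affects only P_i. Decrypting the received ciphertext:
P[0]: D(K, 0xF) = 0x8.
P[1]: D(K, 0xD) = 0x6.
P[2]: D(K, 0xC) = 0x5.
P[3]: D(K, 0x0) = 0x9.
P[4]: D(K, 0x3) = 0xC.
Blocks that differ from the original plaintext: P[1].

P[0] = 0x8, P[1] = 0x6, P[2] = 0x5, P[3] = 0x9, P[4] = 0xC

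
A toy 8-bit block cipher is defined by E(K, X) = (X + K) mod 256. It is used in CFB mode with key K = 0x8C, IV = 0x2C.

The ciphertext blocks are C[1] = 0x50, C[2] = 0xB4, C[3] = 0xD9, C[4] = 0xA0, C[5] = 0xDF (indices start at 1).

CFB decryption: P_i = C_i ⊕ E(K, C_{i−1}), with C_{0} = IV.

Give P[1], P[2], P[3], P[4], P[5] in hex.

P[1]: E(K, 0x2C) = 0xB8; 0x50 ⊕ 0xB8 = 0xE8.
P[2]: E(K, 0x50) = 0xDC; 0xB4 ⊕ 0xDC = 0x68.
P[3]: E(K, 0xB4) = 0x40; 0xD9 ⊕ 0x40 = 0x99.
P[4]: E(K, 0xD9) = 0x65; 0xA0 ⊕ 0x65 = 0xC5.
P[5]: E(K, 0xA0) = 0x2C; 0xDF ⊕ 0x2C = 0xF3.

P[1] = 0xE8, P[2] = 0x68, P[3] = 0x99, P[4] = 0xC5, P[5] = 0xF3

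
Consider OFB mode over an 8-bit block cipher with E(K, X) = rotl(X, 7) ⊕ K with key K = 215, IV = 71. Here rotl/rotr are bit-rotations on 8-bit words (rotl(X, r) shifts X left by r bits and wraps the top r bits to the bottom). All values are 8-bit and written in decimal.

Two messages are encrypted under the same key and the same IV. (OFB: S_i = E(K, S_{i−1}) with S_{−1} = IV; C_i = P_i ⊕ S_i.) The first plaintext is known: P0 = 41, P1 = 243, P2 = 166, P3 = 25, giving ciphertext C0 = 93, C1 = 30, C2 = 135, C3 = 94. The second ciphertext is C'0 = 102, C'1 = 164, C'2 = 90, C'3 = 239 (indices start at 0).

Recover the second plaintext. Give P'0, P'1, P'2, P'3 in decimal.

P'0 = 18, P'1 = 73, P'2 = 123, P'3 = 168

In OFB with a reused IV, both messages share the same keystream S_i, so C_i ⊕ C'_i = P_i ⊕ P'_i and thus P'_i = P_i ⊕ C_i ⊕ C'_i.
P'0: 41 ⊕ 93 ⊕ 102 = 18.
P'1: 243 ⊕ 30 ⊕ 164 = 73.
P'2: 166 ⊕ 135 ⊕ 90 = 123.
P'3: 25 ⊕ 94 ⊕ 239 = 168.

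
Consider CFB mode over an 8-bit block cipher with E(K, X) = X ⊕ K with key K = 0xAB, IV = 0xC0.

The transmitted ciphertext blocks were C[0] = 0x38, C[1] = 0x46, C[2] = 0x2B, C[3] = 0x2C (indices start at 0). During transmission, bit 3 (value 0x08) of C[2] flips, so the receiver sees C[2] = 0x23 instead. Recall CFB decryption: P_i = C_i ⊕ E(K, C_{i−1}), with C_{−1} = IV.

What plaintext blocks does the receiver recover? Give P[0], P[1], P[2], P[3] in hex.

Only C[2] changed, to 0x23. In CFB, a change in C_i flips the same bit in P_i and garbles P_{i+1}. Decrypting the received ciphertext:
P[0]: E(K, 0xC0) = 0x6B; 0x38 ⊕ 0x6B = 0x53.
P[1]: E(K, 0x38) = 0x93; 0x46 ⊕ 0x93 = 0xD5.
P[2]: E(K, 0x46) = 0xED; 0x23 ⊕ 0xED = 0xCE.
P[3]: E(K, 0x23) = 0x88; 0x2C ⊕ 0x88 = 0xA4.
Blocks that differ from the original plaintext: P[2], P[3].

P[0] = 0x53, P[1] = 0xD5, P[2] = 0xCE, P[3] = 0xA4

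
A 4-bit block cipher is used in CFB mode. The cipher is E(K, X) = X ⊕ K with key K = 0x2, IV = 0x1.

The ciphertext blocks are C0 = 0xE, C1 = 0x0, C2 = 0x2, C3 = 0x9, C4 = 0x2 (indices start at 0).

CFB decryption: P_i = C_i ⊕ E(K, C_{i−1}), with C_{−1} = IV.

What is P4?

P4 = 0x9

P4: E(K, 0x9) = 0xB; 0x2 ⊕ 0xB = 0x9.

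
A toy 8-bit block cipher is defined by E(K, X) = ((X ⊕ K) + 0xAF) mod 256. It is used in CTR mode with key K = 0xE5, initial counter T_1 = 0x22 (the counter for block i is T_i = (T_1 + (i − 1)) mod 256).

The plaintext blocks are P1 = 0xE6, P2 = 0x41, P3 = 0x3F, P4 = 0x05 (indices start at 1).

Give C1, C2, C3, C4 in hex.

CTR encryption: S_i = E(K, T_i) where T_i is the counter for block i; C_i = P_i ⊕ S_i.
C1: T = 0x22, S = E(K, T) = 0x76; 0xE6 ⊕ 0x76 = 0x90.
C2: T = 0x23, S = E(K, T) = 0x75; 0x41 ⊕ 0x75 = 0x34.
C3: T = 0x24, S = E(K, T) = 0x70; 0x3F ⊕ 0x70 = 0x4F.
C4: T = 0x25, S = E(K, T) = 0x6F; 0x05 ⊕ 0x6F = 0x6A.

C1 = 0x90, C2 = 0x34, C3 = 0x4F, C4 = 0x6A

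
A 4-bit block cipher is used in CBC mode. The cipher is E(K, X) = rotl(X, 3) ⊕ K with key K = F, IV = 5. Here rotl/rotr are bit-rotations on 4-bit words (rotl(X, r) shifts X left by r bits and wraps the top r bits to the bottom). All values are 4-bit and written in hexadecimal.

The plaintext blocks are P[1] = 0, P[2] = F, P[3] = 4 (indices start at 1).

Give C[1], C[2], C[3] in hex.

CBC encryption: C_i = E(K, P_i ⊕ C_{i−1}), with C_{0} = IV.
C[1]: P[1] ⊕ 5 = 5; E(K, 5) = 5.
C[2]: P[2] ⊕ 5 = A; E(K, A) = A.
C[3]: P[3] ⊕ A = E; E(K, E) = 8.

C[1] = 5, C[2] = A, C[3] = 8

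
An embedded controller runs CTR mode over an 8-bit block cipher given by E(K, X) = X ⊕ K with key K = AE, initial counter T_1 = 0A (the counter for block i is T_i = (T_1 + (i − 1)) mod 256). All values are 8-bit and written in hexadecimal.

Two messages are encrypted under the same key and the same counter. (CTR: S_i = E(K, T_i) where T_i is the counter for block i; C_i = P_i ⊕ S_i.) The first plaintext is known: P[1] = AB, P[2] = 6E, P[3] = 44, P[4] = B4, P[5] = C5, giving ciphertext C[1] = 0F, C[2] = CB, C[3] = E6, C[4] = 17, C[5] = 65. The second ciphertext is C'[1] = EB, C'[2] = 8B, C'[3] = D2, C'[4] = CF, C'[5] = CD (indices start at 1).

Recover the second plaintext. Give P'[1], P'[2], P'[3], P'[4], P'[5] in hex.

In CTR with a reused counter, both messages share the same keystream S_i, so C_i ⊕ C'_i = P_i ⊕ P'_i and thus P'_i = P_i ⊕ C_i ⊕ C'_i.
P'[1]: AB ⊕ 0F ⊕ EB = 4F.
P'[2]: 6E ⊕ CB ⊕ 8B = 2E.
P'[3]: 44 ⊕ E6 ⊕ D2 = 70.
P'[4]: B4 ⊕ 17 ⊕ CF = 6C.
P'[5]: C5 ⊕ 65 ⊕ CD = 6D.

P'[1] = 4F, P'[2] = 2E, P'[3] = 70, P'[4] = 6C, P'[5] = 6D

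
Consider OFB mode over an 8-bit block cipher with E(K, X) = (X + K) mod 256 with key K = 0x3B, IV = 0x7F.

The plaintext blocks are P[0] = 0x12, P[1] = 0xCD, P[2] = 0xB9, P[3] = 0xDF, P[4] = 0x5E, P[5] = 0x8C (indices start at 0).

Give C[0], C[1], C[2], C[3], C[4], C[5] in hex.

C[0] = 0xA8, C[1] = 0x38, C[2] = 0x89, C[3] = 0xB4, C[4] = 0xF8, C[5] = 0x6D

OFB encryption: S_i = E(K, S_{i−1}) with S_{−1} = IV; C_i = P_i ⊕ S_i.
C[0]: S = E(K, 0x7F) = 0xBA; 0x12 ⊕ 0xBA = 0xA8.
C[1]: S = E(K, 0xBA) = 0xF5; 0xCD ⊕ 0xF5 = 0x38.
C[2]: S = E(K, 0xF5) = 0x30; 0xB9 ⊕ 0x30 = 0x89.
C[3]: S = E(K, 0x30) = 0x6B; 0xDF ⊕ 0x6B = 0xB4.
C[4]: S = E(K, 0x6B) = 0xA6; 0x5E ⊕ 0xA6 = 0xF8.
C[5]: S = E(K, 0xA6) = 0xE1; 0x8C ⊕ 0xE1 = 0x6D.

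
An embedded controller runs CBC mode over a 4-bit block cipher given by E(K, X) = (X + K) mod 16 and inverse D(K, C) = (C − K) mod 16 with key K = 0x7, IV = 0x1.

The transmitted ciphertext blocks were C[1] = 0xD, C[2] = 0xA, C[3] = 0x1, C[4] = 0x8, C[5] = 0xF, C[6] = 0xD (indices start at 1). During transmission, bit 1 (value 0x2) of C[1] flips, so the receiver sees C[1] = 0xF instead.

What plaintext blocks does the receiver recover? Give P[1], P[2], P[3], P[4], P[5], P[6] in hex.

P[1] = 0x9, P[2] = 0xC, P[3] = 0x0, P[4] = 0x0, P[5] = 0x0, P[6] = 0x9

CBC decryption: P_i = D(K, C_i) ⊕ C_{i−1}, with C_{0} = IV.
Only C[1] changed, to 0xF. In CBC, a change in C_i garbles P_i and flips the same bit in P_{i+1}. Decrypting the received ciphertext:
P[1]: D(K, 0xF) = 0x8; 0x8 ⊕ 0x1 = 0x9.
P[2]: D(K, 0xA) = 0x3; 0x3 ⊕ 0xF = 0xC.
P[3]: D(K, 0x1) = 0xA; 0xA ⊕ 0xA = 0x0.
P[4]: D(K, 0x8) = 0x1; 0x1 ⊕ 0x1 = 0x0.
P[5]: D(K, 0xF) = 0x8; 0x8 ⊕ 0x8 = 0x0.
P[6]: D(K, 0xD) = 0x6; 0x6 ⊕ 0xF = 0x9.
Blocks that differ from the original plaintext: P[1], P[2].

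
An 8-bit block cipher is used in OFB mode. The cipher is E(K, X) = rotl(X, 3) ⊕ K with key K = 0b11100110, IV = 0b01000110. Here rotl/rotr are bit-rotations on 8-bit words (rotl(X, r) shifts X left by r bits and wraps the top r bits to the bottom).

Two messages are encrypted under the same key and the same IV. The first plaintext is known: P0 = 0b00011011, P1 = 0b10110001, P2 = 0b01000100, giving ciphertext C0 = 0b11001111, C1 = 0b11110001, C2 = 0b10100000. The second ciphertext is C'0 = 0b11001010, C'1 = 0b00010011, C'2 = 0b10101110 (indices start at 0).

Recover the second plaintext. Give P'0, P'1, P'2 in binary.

In OFB with a reused IV, both messages share the same keystream S_i, so C_i ⊕ C'_i = P_i ⊕ P'_i and thus P'_i = P_i ⊕ C_i ⊕ C'_i.
P'0: 0b00011011 ⊕ 0b11001111 ⊕ 0b11001010 = 0b00011110.
P'1: 0b10110001 ⊕ 0b11110001 ⊕ 0b00010011 = 0b01010011.
P'2: 0b01000100 ⊕ 0b10100000 ⊕ 0b10101110 = 0b01001010.

P'0 = 0b00011110, P'1 = 0b01010011, P'2 = 0b01001010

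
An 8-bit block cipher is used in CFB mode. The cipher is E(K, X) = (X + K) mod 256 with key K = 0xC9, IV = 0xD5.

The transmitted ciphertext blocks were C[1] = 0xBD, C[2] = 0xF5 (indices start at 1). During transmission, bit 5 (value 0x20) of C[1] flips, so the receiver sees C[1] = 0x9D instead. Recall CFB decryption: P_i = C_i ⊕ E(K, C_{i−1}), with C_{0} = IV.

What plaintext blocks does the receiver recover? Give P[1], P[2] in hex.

Only C[1] changed, to 0x9D. In CFB, a change in C_i flips the same bit in P_i and garbles P_{i+1}. Decrypting the received ciphertext:
P[1]: E(K, 0xD5) = 0x9E; 0x9D ⊕ 0x9E = 0x03.
P[2]: E(K, 0x9D) = 0x66; 0xF5 ⊕ 0x66 = 0x93.
Blocks that differ from the original plaintext: P[1], P[2].

P[1] = 0x03, P[2] = 0x93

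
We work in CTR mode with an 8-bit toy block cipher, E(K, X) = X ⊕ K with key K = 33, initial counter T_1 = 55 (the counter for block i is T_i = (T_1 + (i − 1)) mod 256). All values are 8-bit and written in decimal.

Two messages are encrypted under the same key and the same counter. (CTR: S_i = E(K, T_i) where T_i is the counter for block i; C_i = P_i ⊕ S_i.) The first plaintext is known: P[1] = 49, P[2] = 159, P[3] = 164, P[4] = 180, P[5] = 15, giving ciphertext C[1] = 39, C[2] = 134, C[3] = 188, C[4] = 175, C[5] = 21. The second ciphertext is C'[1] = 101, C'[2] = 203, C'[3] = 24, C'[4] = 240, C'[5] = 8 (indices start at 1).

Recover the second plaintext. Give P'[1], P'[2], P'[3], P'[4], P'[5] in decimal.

In CTR with a reused counter, both messages share the same keystream S_i, so C_i ⊕ C'_i = P_i ⊕ P'_i and thus P'_i = P_i ⊕ C_i ⊕ C'_i.
P'[1]: 49 ⊕ 39 ⊕ 101 = 115.
P'[2]: 159 ⊕ 134 ⊕ 203 = 210.
P'[3]: 164 ⊕ 188 ⊕ 24 = 0.
P'[4]: 180 ⊕ 175 ⊕ 240 = 235.
P'[5]: 15 ⊕ 21 ⊕ 8 = 18.

P'[1] = 115, P'[2] = 210, P'[3] = 0, P'[4] = 235, P'[5] = 18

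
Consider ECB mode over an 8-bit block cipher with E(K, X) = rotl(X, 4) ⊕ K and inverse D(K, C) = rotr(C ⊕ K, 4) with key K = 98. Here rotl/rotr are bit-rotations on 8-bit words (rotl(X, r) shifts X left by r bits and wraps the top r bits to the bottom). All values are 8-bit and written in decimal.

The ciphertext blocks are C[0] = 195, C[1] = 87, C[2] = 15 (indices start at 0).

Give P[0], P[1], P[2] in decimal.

P[0] = 26, P[1] = 83, P[2] = 214

ECB decryption: P_i = D(K, C_i).
P[0]: D(K, 195) = 26.
P[1]: D(K, 87) = 83.
P[2]: D(K, 15) = 214.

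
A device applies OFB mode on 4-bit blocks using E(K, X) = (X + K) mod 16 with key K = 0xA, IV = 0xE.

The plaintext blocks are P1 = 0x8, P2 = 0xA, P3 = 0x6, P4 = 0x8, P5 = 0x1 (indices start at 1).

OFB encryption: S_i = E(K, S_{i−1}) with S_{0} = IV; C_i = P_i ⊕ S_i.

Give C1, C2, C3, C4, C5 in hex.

C1: S = E(K, 0xE) = 0x8; 0x8 ⊕ 0x8 = 0x0.
C2: S = E(K, 0x8) = 0x2; 0xA ⊕ 0x2 = 0x8.
C3: S = E(K, 0x2) = 0xC; 0x6 ⊕ 0xC = 0xA.
C4: S = E(K, 0xC) = 0x6; 0x8 ⊕ 0x6 = 0xE.
C5: S = E(K, 0x6) = 0x0; 0x1 ⊕ 0x0 = 0x1.

C1 = 0x0, C2 = 0x8, C3 = 0xA, C4 = 0xE, C5 = 0x1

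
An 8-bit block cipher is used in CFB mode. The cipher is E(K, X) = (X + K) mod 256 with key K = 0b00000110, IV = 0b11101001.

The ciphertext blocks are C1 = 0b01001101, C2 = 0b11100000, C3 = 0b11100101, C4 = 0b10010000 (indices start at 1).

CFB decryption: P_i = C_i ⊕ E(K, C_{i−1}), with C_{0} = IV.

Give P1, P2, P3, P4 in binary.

P1 = 0b10100010, P2 = 0b10110011, P3 = 0b00000011, P4 = 0b01111011

P1: E(K, 0b11101001) = 0b11101111; 0b01001101 ⊕ 0b11101111 = 0b10100010.
P2: E(K, 0b01001101) = 0b01010011; 0b11100000 ⊕ 0b01010011 = 0b10110011.
P3: E(K, 0b11100000) = 0b11100110; 0b11100101 ⊕ 0b11100110 = 0b00000011.
P4: E(K, 0b11100101) = 0b11101011; 0b10010000 ⊕ 0b11101011 = 0b01111011.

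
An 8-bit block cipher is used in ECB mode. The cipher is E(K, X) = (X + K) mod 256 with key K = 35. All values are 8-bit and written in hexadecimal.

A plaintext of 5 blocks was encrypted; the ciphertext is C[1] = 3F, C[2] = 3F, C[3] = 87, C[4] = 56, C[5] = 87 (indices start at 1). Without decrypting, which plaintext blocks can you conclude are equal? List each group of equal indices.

P[1] = P[2]; P[3] = P[5]

ECB encrypts each block independently with the same key, so equal ciphertext blocks imply equal plaintext blocks.
C[1] = C[2] = 3F, so P[1] = P[2].
C[3] = C[5] = 87, so P[3] = P[5].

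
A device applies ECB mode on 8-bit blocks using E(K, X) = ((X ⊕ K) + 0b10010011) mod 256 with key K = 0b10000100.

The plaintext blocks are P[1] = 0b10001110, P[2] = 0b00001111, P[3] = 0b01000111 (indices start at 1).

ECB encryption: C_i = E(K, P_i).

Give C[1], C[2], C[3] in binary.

C[1]: E(K, 0b10001110) = 0b10011101.
C[2]: E(K, 0b00001111) = 0b00011110.
C[3]: E(K, 0b01000111) = 0b01010110.

C[1] = 0b10011101, C[2] = 0b00011110, C[3] = 0b01010110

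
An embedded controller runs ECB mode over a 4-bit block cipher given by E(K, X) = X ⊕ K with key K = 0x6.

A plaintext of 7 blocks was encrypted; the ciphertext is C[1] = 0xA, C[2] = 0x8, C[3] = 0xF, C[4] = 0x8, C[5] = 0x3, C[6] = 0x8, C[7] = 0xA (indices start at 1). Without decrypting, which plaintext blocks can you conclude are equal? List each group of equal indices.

ECB encrypts each block independently with the same key, so equal ciphertext blocks imply equal plaintext blocks.
C[1] = C[7] = 0xA, so P[1] = P[7].
C[2] = C[4] = C[6] = 0x8, so P[2] = P[4] = P[6].

P[1] = P[7]; P[2] = P[4] = P[6]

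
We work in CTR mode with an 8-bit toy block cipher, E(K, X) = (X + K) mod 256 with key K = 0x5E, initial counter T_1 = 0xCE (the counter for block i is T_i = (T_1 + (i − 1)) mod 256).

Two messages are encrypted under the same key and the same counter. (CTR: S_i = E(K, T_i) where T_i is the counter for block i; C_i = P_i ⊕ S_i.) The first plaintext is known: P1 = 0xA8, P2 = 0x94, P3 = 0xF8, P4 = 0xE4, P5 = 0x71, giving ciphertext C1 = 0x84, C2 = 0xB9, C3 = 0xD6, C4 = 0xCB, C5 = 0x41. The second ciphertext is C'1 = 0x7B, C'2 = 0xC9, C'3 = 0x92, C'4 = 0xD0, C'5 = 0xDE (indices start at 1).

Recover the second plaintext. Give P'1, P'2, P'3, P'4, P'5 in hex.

In CTR with a reused counter, both messages share the same keystream S_i, so C_i ⊕ C'_i = P_i ⊕ P'_i and thus P'_i = P_i ⊕ C_i ⊕ C'_i.
P'1: 0xA8 ⊕ 0x84 ⊕ 0x7B = 0x57.
P'2: 0x94 ⊕ 0xB9 ⊕ 0xC9 = 0xE4.
P'3: 0xF8 ⊕ 0xD6 ⊕ 0x92 = 0xBC.
P'4: 0xE4 ⊕ 0xCB ⊕ 0xD0 = 0xFF.
P'5: 0x71 ⊕ 0x41 ⊕ 0xDE = 0xEE.

P'1 = 0x57, P'2 = 0xE4, P'3 = 0xBC, P'4 = 0xFF, P'5 = 0xEE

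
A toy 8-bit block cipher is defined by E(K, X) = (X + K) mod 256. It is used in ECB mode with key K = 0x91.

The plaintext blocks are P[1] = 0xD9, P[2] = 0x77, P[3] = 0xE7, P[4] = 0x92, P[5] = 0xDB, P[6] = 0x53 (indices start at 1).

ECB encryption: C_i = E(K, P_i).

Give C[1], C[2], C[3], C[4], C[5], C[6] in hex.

C[1] = 0x6A, C[2] = 0x08, C[3] = 0x78, C[4] = 0x23, C[5] = 0x6C, C[6] = 0xE4

C[1]: E(K, 0xD9) = 0x6A.
C[2]: E(K, 0x77) = 0x08.
C[3]: E(K, 0xE7) = 0x78.
C[4]: E(K, 0x92) = 0x23.
C[5]: E(K, 0xDB) = 0x6C.
C[6]: E(K, 0x53) = 0xE4.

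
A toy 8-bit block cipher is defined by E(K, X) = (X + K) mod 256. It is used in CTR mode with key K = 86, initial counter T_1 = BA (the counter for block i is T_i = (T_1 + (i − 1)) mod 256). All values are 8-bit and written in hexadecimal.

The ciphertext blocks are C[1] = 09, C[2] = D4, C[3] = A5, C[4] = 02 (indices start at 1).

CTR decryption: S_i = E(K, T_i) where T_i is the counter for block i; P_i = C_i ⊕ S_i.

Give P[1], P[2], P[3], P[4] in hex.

P[1]: T = BA, S = E(K, T) = 40; 09 ⊕ 40 = 49.
P[2]: T = BB, S = E(K, T) = 41; D4 ⊕ 41 = 95.
P[3]: T = BC, S = E(K, T) = 42; A5 ⊕ 42 = E7.
P[4]: T = BD, S = E(K, T) = 43; 02 ⊕ 43 = 41.

P[1] = 49, P[2] = 95, P[3] = E7, P[4] = 41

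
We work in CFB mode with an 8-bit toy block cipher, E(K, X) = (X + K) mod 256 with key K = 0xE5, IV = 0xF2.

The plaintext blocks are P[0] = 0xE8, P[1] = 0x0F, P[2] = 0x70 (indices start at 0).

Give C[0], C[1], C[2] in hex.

C[0] = 0x3F, C[1] = 0x2B, C[2] = 0x60

CFB encryption: C_i = P_i ⊕ E(K, C_{i−1}), with C_{−1} = IV.
C[0]: E(K, 0xF2) = 0xD7; 0xE8 ⊕ 0xD7 = 0x3F.
C[1]: E(K, 0x3F) = 0x24; 0x0F ⊕ 0x24 = 0x2B.
C[2]: E(K, 0x2B) = 0x10; 0x70 ⊕ 0x10 = 0x60.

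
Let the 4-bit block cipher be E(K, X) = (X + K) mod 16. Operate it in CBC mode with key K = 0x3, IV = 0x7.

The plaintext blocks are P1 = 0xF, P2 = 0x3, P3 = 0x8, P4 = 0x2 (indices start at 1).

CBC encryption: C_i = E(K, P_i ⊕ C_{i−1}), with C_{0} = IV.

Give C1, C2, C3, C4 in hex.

C1: P1 ⊕ 0x7 = 0x8; E(K, 0x8) = 0xB.
C2: P2 ⊕ 0xB = 0x8; E(K, 0x8) = 0xB.
C3: P3 ⊕ 0xB = 0x3; E(K, 0x3) = 0x6.
C4: P4 ⊕ 0x6 = 0x4; E(K, 0x4) = 0x7.

C1 = 0xB, C2 = 0xB, C3 = 0x6, C4 = 0x7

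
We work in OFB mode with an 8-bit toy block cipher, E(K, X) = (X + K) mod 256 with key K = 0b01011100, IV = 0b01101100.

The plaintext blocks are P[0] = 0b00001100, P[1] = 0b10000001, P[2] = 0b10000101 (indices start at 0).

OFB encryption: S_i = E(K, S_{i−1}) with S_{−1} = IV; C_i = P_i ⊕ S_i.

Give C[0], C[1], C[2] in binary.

C[0]: S = E(K, 0b01101100) = 0b11001000; 0b00001100 ⊕ 0b11001000 = 0b11000100.
C[1]: S = E(K, 0b11001000) = 0b00100100; 0b10000001 ⊕ 0b00100100 = 0b10100101.
C[2]: S = E(K, 0b00100100) = 0b10000000; 0b10000101 ⊕ 0b10000000 = 0b00000101.

C[0] = 0b11000100, C[1] = 0b10100101, C[2] = 0b00000101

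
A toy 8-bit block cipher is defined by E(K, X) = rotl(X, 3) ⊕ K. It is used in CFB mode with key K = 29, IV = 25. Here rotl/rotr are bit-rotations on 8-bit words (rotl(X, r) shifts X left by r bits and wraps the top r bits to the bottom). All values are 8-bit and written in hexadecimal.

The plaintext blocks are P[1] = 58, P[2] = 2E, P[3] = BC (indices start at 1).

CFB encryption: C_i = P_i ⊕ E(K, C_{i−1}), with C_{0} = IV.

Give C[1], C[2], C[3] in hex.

C[1] = 58, C[2] = C5, C[3] = BB

C[1]: E(K, 25) = 00; 58 ⊕ 00 = 58.
C[2]: E(K, 58) = EB; 2E ⊕ EB = C5.
C[3]: E(K, C5) = 07; BC ⊕ 07 = BB.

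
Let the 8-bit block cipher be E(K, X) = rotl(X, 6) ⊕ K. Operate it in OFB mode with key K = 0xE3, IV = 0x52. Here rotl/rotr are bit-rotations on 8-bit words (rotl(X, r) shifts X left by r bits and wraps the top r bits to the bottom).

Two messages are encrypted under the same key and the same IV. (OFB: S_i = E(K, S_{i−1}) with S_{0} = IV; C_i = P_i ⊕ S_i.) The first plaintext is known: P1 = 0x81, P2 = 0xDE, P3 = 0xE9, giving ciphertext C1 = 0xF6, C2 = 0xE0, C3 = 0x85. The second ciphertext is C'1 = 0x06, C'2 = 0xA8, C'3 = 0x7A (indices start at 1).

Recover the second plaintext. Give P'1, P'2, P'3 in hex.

In OFB with a reused IV, both messages share the same keystream S_i, so C_i ⊕ C'_i = P_i ⊕ P'_i and thus P'_i = P_i ⊕ C_i ⊕ C'_i.
P'1: 0x81 ⊕ 0xF6 ⊕ 0x06 = 0x71.
P'2: 0xDE ⊕ 0xE0 ⊕ 0xA8 = 0x96.
P'3: 0xE9 ⊕ 0x85 ⊕ 0x7A = 0x16.

P'1 = 0x71, P'2 = 0x96, P'3 = 0x16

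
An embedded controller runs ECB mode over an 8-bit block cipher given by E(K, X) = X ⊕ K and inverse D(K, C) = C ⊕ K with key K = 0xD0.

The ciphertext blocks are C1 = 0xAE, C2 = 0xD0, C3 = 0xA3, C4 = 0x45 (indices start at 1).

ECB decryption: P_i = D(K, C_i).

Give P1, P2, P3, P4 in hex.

P1: D(K, 0xAE) = 0x7E.
P2: D(K, 0xD0) = 0x00.
P3: D(K, 0xA3) = 0x73.
P4: D(K, 0x45) = 0x95.

P1 = 0x7E, P2 = 0x00, P3 = 0x73, P4 = 0x95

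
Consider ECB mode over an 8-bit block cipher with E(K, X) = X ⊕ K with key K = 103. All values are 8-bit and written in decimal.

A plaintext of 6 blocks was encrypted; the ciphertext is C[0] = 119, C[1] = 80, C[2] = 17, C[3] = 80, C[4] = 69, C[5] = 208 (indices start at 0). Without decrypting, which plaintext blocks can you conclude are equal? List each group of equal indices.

P[1] = P[3]

ECB encrypts each block independently with the same key, so equal ciphertext blocks imply equal plaintext blocks.
C[1] = C[3] = 80, so P[1] = P[3].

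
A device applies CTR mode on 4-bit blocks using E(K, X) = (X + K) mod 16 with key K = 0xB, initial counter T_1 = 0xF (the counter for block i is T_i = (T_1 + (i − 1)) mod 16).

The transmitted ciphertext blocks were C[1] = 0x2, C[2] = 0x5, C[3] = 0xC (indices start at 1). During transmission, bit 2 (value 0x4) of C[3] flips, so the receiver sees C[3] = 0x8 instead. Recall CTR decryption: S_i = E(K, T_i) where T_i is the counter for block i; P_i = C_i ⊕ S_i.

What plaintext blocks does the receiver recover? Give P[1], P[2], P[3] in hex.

Only C[3] changed, to 0x8. In CTR, a change in C_i flips the same bit in P_i only; the keystream is unaffected. Decrypting the received ciphertext:
P[1]: T = 0xF, S = E(K, T) = 0xA; 0x2 ⊕ 0xA = 0x8.
P[2]: T = 0x0, S = E(K, T) = 0xB; 0x5 ⊕ 0xB = 0xE.
P[3]: T = 0x1, S = E(K, T) = 0xC; 0x8 ⊕ 0xC = 0x4.
Blocks that differ from the original plaintext: P[3].

P[1] = 0x8, P[2] = 0xE, P[3] = 0x4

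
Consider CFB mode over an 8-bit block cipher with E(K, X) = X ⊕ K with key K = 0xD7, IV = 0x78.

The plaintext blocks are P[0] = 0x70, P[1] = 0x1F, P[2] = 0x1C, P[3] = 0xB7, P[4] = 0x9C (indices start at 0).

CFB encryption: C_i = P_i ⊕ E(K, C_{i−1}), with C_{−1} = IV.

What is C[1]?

C[1] = 0x17

C[0]: E(K, 0x78) = 0xAF; 0x70 ⊕ 0xAF = 0xDF.
C[1]: E(K, 0xDF) = 0x08; 0x1F ⊕ 0x08 = 0x17.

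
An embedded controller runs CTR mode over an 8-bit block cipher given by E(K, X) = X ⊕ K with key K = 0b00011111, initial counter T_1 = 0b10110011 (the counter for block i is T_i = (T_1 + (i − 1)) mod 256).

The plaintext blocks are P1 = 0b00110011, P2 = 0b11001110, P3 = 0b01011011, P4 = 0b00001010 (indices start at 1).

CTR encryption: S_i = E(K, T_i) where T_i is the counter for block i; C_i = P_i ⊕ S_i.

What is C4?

C1: T = 0b10110011, S = E(K, T) = 0b10101100; 0b00110011 ⊕ 0b10101100 = 0b10011111.
C2: T = 0b10110100, S = E(K, T) = 0b10101011; 0b11001110 ⊕ 0b10101011 = 0b01100101.
C3: T = 0b10110101, S = E(K, T) = 0b10101010; 0b01011011 ⊕ 0b10101010 = 0b11110001.
C4: T = 0b10110110, S = E(K, T) = 0b10101001; 0b00001010 ⊕ 0b10101001 = 0b10100011.

C4 = 0b10100011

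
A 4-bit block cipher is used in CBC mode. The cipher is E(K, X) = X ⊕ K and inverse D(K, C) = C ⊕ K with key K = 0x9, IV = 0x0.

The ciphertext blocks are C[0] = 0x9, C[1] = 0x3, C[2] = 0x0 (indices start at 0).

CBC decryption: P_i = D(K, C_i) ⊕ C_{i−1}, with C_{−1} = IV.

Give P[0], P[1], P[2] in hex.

P[0]: D(K, 0x9) = 0x0; 0x0 ⊕ 0x0 = 0x0.
P[1]: D(K, 0x3) = 0xA; 0xA ⊕ 0x9 = 0x3.
P[2]: D(K, 0x0) = 0x9; 0x9 ⊕ 0x3 = 0xA.

P[0] = 0x0, P[1] = 0x3, P[2] = 0xA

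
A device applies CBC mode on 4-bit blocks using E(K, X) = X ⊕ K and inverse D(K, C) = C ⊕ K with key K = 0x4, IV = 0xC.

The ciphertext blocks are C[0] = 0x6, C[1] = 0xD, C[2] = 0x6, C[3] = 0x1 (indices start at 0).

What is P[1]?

P[1] = 0xF

CBC decryption: P_i = D(K, C_i) ⊕ C_{i−1}, with C_{−1} = IV.
P[1]: D(K, 0xD) = 0x9; 0x9 ⊕ 0x6 = 0xF.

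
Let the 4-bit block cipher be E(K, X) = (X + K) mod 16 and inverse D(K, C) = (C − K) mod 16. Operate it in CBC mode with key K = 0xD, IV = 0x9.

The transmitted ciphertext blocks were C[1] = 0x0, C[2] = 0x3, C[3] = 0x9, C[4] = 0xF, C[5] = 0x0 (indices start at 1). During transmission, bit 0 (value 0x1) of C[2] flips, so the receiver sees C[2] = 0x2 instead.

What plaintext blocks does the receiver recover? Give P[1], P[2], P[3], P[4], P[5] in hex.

CBC decryption: P_i = D(K, C_i) ⊕ C_{i−1}, with C_{0} = IV.
Only C[2] changed, to 0x2. In CBC, a change in C_i garbles P_i and flips the same bit in P_{i+1}. Decrypting the received ciphertext:
P[1]: D(K, 0x0) = 0x3; 0x3 ⊕ 0x9 = 0xA.
P[2]: D(K, 0x2) = 0x5; 0x5 ⊕ 0x0 = 0x5.
P[3]: D(K, 0x9) = 0xC; 0xC ⊕ 0x2 = 0xE.
P[4]: D(K, 0xF) = 0x2; 0x2 ⊕ 0x9 = 0xB.
P[5]: D(K, 0x0) = 0x3; 0x3 ⊕ 0xF = 0xC.
Blocks that differ from the original plaintext: P[2], P[3].

P[1] = 0xA, P[2] = 0x5, P[3] = 0xE, P[4] = 0xB, P[5] = 0xC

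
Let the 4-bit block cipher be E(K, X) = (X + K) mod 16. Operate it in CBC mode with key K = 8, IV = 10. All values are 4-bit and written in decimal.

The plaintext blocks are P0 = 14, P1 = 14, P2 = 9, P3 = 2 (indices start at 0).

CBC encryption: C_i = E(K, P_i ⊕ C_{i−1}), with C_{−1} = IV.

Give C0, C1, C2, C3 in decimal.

C0: P0 ⊕ 10 = 4; E(K, 4) = 12.
C1: P1 ⊕ 12 = 2; E(K, 2) = 10.
C2: P2 ⊕ 10 = 3; E(K, 3) = 11.
C3: P3 ⊕ 11 = 9; E(K, 9) = 1.

C0 = 12, C1 = 10, C2 = 11, C3 = 1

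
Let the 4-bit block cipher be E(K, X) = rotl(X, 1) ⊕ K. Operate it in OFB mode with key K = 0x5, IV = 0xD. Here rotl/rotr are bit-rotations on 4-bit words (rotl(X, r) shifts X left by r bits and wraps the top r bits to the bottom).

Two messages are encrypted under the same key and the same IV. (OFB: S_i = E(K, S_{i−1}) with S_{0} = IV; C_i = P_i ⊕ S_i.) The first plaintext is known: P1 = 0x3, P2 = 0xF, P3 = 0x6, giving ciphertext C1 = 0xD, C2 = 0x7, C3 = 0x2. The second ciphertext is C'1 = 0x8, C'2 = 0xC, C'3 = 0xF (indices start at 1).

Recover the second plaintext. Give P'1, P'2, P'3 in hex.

In OFB with a reused IV, both messages share the same keystream S_i, so C_i ⊕ C'_i = P_i ⊕ P'_i and thus P'_i = P_i ⊕ C_i ⊕ C'_i.
P'1: 0x3 ⊕ 0xD ⊕ 0x8 = 0x6.
P'2: 0xF ⊕ 0x7 ⊕ 0xC = 0x4.
P'3: 0x6 ⊕ 0x2 ⊕ 0xF = 0xB.

P'1 = 0x6, P'2 = 0x4, P'3 = 0xB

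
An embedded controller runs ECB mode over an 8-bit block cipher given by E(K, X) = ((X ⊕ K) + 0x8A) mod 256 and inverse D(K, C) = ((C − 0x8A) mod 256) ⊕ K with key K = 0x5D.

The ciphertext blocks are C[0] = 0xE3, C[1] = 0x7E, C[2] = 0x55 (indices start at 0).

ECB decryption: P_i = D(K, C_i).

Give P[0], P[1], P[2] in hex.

P[0]: D(K, 0xE3) = 0x04.
P[1]: D(K, 0x7E) = 0xA9.
P[2]: D(K, 0x55) = 0x96.

P[0] = 0x04, P[1] = 0xA9, P[2] = 0x96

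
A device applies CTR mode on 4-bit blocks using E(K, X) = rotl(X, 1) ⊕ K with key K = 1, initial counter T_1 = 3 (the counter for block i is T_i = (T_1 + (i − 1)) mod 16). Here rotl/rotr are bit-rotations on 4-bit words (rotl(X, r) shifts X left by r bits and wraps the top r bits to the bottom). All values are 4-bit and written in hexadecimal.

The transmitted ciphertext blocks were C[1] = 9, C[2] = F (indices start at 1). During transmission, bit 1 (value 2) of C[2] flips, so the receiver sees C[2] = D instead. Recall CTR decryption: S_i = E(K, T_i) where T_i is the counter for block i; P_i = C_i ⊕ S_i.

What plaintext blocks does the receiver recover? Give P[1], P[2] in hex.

Only C[2] changed, to D. In CTR, a change in C_i flips the same bit in P_i only; the keystream is unaffected. Decrypting the received ciphertext:
P[1]: T = 3, S = E(K, T) = 7; 9 ⊕ 7 = E.
P[2]: T = 4, S = E(K, T) = 9; D ⊕ 9 = 4.
Blocks that differ from the original plaintext: P[2].

P[1] = E, P[2] = 4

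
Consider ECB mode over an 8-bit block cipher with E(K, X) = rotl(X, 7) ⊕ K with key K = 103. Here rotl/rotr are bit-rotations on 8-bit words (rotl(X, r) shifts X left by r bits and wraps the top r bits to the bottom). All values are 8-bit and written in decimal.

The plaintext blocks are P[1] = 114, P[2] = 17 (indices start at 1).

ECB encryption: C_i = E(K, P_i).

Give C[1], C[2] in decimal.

C[1]: E(K, 114) = 94.
C[2]: E(K, 17) = 239.

C[1] = 94, C[2] = 239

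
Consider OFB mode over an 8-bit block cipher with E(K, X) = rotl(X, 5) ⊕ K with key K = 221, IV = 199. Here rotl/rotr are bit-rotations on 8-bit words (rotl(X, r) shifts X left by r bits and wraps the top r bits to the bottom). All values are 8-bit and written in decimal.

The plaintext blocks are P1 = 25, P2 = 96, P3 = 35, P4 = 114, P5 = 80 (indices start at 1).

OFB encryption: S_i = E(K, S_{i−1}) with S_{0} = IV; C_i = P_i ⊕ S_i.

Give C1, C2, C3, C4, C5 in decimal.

C1 = 60, C2 = 25, C3 = 209, C4 = 241, C5 = 253

C1: S = E(K, 199) = 37; 25 ⊕ 37 = 60.
C2: S = E(K, 37) = 121; 96 ⊕ 121 = 25.
C3: S = E(K, 121) = 242; 35 ⊕ 242 = 209.
C4: S = E(K, 242) = 131; 114 ⊕ 131 = 241.
C5: S = E(K, 131) = 173; 80 ⊕ 173 = 253.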